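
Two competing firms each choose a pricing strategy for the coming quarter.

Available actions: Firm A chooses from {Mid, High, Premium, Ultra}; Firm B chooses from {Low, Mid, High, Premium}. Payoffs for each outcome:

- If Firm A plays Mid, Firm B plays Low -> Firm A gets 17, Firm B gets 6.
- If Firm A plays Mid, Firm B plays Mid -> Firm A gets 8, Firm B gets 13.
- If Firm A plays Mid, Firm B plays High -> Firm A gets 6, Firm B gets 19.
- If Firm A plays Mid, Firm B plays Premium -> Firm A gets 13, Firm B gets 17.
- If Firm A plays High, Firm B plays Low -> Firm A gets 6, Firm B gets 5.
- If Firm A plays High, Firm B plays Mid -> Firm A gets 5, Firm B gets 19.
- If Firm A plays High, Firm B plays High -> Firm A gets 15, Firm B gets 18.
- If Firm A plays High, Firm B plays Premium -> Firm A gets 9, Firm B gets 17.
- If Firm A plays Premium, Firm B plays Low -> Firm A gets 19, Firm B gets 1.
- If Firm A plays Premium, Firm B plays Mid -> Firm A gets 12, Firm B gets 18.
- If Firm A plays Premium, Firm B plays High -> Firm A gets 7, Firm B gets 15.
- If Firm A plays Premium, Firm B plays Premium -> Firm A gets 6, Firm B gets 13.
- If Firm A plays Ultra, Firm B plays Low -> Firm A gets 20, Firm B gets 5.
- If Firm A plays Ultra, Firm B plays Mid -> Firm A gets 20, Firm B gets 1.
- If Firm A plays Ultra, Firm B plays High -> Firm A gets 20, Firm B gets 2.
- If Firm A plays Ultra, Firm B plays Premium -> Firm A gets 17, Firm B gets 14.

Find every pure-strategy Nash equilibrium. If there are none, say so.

Firm A against Low: payoffs 17, 6, 19, 20 → best response Ultra.
Firm A against Mid: payoffs 8, 5, 12, 20 → best response Ultra.
Firm A against High: payoffs 6, 15, 7, 20 → best response Ultra.
Firm A against Premium: payoffs 13, 9, 6, 17 → best response Ultra.
Firm B against Mid: payoffs 6, 13, 19, 17 → best response High.
Firm B against High: payoffs 5, 19, 18, 17 → best response Mid.
Firm B against Premium: payoffs 1, 18, 15, 13 → best response Mid.
Firm B against Ultra: payoffs 5, 1, 2, 14 → best response Premium.
Mutual best responses: (Ultra, Premium).

(Ultra, Premium)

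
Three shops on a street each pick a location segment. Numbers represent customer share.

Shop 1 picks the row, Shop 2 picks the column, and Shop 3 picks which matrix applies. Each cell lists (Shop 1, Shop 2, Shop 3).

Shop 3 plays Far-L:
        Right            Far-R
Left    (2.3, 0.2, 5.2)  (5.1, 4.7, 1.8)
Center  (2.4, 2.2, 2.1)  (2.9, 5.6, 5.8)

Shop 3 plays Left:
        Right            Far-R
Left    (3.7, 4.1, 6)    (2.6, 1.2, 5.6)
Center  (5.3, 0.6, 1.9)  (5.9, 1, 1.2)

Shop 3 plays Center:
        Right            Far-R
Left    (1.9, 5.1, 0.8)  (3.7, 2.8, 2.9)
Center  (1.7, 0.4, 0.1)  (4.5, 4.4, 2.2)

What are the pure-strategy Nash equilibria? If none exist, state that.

This game has no pure Nash equilibrium.

Mark each player's best response to every combination of opponents' strategies; a profile where every player is best-responding is a pure Nash equilibrium.
Shop 1 against (Right, Far-L): payoffs 2.3, 2.4 → best response Center.
Shop 1 against (Right, Left): payoffs 3.7, 5.3 → best response Center.
Shop 1 against (Right, Center): payoffs 1.9, 1.7 → best response Left.
Shop 1 against (Far-R, Far-L): payoffs 5.1, 2.9 → best response Left.
Shop 1 against (Far-R, Left): payoffs 2.6, 5.9 → best response Center.
Shop 1 against (Far-R, Center): payoffs 3.7, 4.5 → best response Center.
Shop 2 against (Left, Far-L): payoffs 0.2, 4.7 → best response Far-R.
Shop 2 against (Left, Left): payoffs 4.1, 1.2 → best response Right.
Shop 2 against (Left, Center): payoffs 5.1, 2.8 → best response Right.
Shop 2 against (Center, Far-L): payoffs 2.2, 5.6 → best response Far-R.
Shop 2 against (Center, Left): payoffs 0.6, 1 → best response Far-R.
Shop 2 against (Center, Center): payoffs 0.4, 4.4 → best response Far-R.
Shop 3 against (Left, Right): payoffs 5.2, 6, 0.8 → best response Left.
Shop 3 against (Left, Far-R): payoffs 1.8, 5.6, 2.9 → best response Left.
Shop 3 against (Center, Right): payoffs 2.1, 1.9, 0.1 → best response Far-L.
Shop 3 against (Center, Far-R): payoffs 5.8, 1.2, 2.2 → best response Far-L.
No profile is a mutual best response for all players.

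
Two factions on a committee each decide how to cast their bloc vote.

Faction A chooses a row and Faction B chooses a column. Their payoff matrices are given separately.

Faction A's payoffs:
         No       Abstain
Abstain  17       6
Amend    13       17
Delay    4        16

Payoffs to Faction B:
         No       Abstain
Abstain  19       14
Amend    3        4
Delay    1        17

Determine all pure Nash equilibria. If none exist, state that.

(Abstain, No) and (Amend, Abstain)

Mark each player's best response to every combination of opponents' strategies; a profile where every player is best-responding is a pure Nash equilibrium.
Faction A against No: payoffs 17, 13, 4 → best response Abstain.
Faction A against Abstain: payoffs 6, 17, 16 → best response Amend.
Faction B against Abstain: payoffs 19, 14 → best response No.
Faction B against Amend: payoffs 3, 4 → best response Abstain.
Faction B against Delay: payoffs 1, 17 → best response Abstain.
Mutual best responses: (Abstain, No); (Amend, Abstain).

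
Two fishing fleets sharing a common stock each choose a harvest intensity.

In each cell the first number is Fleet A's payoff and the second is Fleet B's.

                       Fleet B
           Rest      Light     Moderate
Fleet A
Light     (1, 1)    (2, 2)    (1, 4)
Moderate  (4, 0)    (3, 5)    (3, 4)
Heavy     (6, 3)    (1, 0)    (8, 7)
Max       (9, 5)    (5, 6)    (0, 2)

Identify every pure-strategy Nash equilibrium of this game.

Fleet A against Rest: payoffs 1, 4, 6, 9 → best response Max.
Fleet A against Light: payoffs 2, 3, 1, 5 → best response Max.
Fleet A against Moderate: payoffs 1, 3, 8, 0 → best response Heavy.
Fleet B against Light: payoffs 1, 2, 4 → best response Moderate.
Fleet B against Moderate: payoffs 0, 5, 4 → best response Light.
Fleet B against Heavy: payoffs 3, 0, 7 → best response Moderate.
Fleet B against Max: payoffs 5, 6, 2 → best response Light.
Mutual best responses: (Heavy, Moderate); (Max, Light).

Pure-strategy Nash equilibria: (Heavy, Moderate) and (Max, Light)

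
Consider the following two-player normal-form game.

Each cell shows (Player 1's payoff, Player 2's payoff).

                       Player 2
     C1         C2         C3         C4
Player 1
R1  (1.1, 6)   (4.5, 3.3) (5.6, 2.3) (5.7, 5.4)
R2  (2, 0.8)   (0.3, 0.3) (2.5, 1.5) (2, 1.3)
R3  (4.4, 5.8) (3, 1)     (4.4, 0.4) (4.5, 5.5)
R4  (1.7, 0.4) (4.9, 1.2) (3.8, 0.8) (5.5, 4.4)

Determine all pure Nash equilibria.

The unique pure-strategy Nash equilibrium is (R3, C1).

Check each profile: it is a Nash equilibrium iff no player can strictly gain by switching unilaterally.
(R1, C1): Player 1 can switch to R2 (1.1 → 2). Not NE.
(R1, C2): Player 1 can switch to R4 (4.5 → 4.9). Not NE.
(R1, C3): Player 2 can switch to C1 (2.3 → 6). Not NE.
(R1, C4): Player 2 can switch to C1 (5.4 → 6). Not NE.
(R2, C1): Player 1 can switch to R3 (2 → 4.4). Not NE.
(R2, C2): Player 1 can switch to R1 (0.3 → 4.5). Not NE.
(R2, C3): Player 1 can switch to R1 (2.5 → 5.6). Not NE.
(R2, C4): Player 1 can switch to R1 (2 → 5.7). Not NE.
(R3, C1): Player 1 gets 4.4, best alternative 2; Player 2 gets 5.8, best alternative 5.5. No profitable deviation — NE.
(R3, C2): Player 1 can switch to R1 (3 → 4.5). Not NE.
(R3, C3): Player 1 can switch to R1 (4.4 → 5.6). Not NE.
(R3, C4): Player 1 can switch to R1 (4.5 → 5.7). Not NE.
(R4, C1): Player 1 can switch to R2 (1.7 → 2). Not NE.
(The remaining 3 profiles each have a profitable deviation by the same check.)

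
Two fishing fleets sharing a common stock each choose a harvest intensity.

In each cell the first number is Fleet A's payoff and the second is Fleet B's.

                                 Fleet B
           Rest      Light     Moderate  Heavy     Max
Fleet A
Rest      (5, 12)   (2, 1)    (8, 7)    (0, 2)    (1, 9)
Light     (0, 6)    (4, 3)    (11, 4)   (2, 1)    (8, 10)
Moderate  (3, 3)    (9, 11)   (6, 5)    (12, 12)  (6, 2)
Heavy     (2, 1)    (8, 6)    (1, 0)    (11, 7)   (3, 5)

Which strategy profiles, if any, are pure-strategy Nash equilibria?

(Rest, Rest) and (Light, Max) and (Moderate, Heavy)

Check each profile: it is a Nash equilibrium iff no player can strictly gain by switching unilaterally.
(Rest, Rest): Fleet A gets 5, best alternative 3; Fleet B gets 12, best alternative 9. No profitable deviation — NE.
(Rest, Light): Fleet A can switch to Light (2 → 4). Not NE.
(Rest, Moderate): Fleet A can switch to Light (8 → 11). Not NE.
(Rest, Heavy): Fleet A can switch to Light (0 → 2). Not NE.
(Rest, Max): Fleet A can switch to Light (1 → 8). Not NE.
(Light, Rest): Fleet A can switch to Rest (0 → 5). Not NE.
(Light, Light): Fleet A can switch to Moderate (4 → 9). Not NE.
(Light, Moderate): Fleet B can switch to Rest (4 → 6). Not NE.
(Light, Heavy): Fleet A can switch to Moderate (2 → 12). Not NE.
(Light, Max): Fleet A gets 8, best alternative 6; Fleet B gets 10, best alternative 6. No profitable deviation — NE.
(Moderate, Rest): Fleet A can switch to Rest (3 → 5). Not NE.
(Moderate, Light): Fleet B can switch to Heavy (11 → 12). Not NE.
(Moderate, Heavy): Fleet A gets 12, best alternative 11; Fleet B gets 12, best alternative 11. No profitable deviation — NE.
(The remaining 7 profiles each have a profitable deviation by the same check.)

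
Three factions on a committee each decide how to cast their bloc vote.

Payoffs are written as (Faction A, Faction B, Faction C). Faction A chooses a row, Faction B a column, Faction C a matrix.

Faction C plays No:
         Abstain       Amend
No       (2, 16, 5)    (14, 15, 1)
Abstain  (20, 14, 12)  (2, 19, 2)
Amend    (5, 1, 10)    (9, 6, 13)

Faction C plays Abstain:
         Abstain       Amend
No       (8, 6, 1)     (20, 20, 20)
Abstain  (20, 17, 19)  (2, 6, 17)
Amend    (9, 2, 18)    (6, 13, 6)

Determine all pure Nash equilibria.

Faction A against (Abstain, No): payoffs 2, 20, 5 → best response Abstain.
Faction A against (Abstain, Abstain): payoffs 8, 20, 9 → best response Abstain.
Faction A against (Amend, No): payoffs 14, 2, 9 → best response No.
Faction A against (Amend, Abstain): payoffs 20, 2, 6 → best response No.
Faction B against (No, No): payoffs 16, 15 → best response Abstain.
Faction B against (No, Abstain): payoffs 6, 20 → best response Amend.
Faction B against (Abstain, No): payoffs 14, 19 → best response Amend.
Faction B against (Abstain, Abstain): payoffs 17, 6 → best response Abstain.
Faction B against (Amend, No): payoffs 1, 6 → best response Amend.
Faction B against (Amend, Abstain): payoffs 2, 13 → best response Amend.
Faction C against (No, Abstain): payoffs 5, 1 → best response No.
Faction C against (No, Amend): payoffs 1, 20 → best response Abstain.
Faction C against (Abstain, Abstain): payoffs 12, 19 → best response Abstain.
Faction C against (Abstain, Amend): payoffs 2, 17 → best response Abstain.
Faction C against (Amend, Abstain): payoffs 10, 18 → best response Abstain.
Faction C against (Amend, Amend): payoffs 13, 6 → best response No.
Mutual best responses: (No, Amend, Abstain); (Abstain, Abstain, Abstain).

The pure Nash equilibria are (No, Amend, Abstain) and (Abstain, Abstain, Abstain).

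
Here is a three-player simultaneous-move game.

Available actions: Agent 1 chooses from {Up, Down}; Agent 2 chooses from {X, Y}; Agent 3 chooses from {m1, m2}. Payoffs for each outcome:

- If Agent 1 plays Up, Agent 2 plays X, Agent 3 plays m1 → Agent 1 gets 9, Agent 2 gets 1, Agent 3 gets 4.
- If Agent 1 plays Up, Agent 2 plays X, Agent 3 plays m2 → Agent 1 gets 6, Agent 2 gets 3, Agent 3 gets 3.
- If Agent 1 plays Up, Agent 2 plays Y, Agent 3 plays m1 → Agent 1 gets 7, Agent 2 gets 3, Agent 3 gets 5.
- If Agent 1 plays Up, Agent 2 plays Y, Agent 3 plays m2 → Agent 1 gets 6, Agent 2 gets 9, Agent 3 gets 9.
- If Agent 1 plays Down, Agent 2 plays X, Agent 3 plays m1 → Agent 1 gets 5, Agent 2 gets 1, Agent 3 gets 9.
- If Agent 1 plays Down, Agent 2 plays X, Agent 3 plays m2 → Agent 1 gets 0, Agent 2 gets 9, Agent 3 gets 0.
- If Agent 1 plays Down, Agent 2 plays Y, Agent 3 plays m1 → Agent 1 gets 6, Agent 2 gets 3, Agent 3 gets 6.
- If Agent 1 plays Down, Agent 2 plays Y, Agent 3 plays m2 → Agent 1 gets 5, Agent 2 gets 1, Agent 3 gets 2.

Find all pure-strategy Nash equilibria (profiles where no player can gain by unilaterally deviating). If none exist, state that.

Mark each player's best response to every combination of opponents' strategies; a profile where every player is best-responding is a pure Nash equilibrium.
Agent 1 against (X, m1): payoffs 9, 5 → best response Up.
Agent 1 against (X, m2): payoffs 6, 0 → best response Up.
Agent 1 against (Y, m1): payoffs 7, 6 → best response Up.
Agent 1 against (Y, m2): payoffs 6, 5 → best response Up.
Agent 2 against (Up, m1): payoffs 1, 3 → best response Y.
Agent 2 against (Up, m2): payoffs 3, 9 → best response Y.
Agent 2 against (Down, m1): payoffs 1, 3 → best response Y.
Agent 2 against (Down, m2): payoffs 9, 1 → best response X.
Agent 3 against (Up, X): payoffs 4, 3 → best response m1.
Agent 3 against (Up, Y): payoffs 5, 9 → best response m2.
Agent 3 against (Down, X): payoffs 9, 0 → best response m1.
Agent 3 against (Down, Y): payoffs 6, 2 → best response m1.
Mutual best responses: (Up, Y, m2).

(Up, Y, m2)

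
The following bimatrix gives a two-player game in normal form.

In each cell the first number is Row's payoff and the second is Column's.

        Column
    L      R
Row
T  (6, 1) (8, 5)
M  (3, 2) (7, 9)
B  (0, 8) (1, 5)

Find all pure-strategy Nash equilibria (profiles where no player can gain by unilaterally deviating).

For each strategy profile, look for a profitable unilateral deviation.
(T, L): Column can switch to R (1 → 5). Not NE.
(T, R): Row gets 8, best alternative 7; Column gets 5, best alternative 1. No profitable deviation — NE.
(M, L): Row can switch to T (3 → 6). Not NE.
(M, R): Row can switch to T (7 → 8). Not NE.
(B, L): Row can switch to T (0 → 6). Not NE.
(B, R): Row can switch to T (1 → 8). Not NE.

Pure NE: (T, R)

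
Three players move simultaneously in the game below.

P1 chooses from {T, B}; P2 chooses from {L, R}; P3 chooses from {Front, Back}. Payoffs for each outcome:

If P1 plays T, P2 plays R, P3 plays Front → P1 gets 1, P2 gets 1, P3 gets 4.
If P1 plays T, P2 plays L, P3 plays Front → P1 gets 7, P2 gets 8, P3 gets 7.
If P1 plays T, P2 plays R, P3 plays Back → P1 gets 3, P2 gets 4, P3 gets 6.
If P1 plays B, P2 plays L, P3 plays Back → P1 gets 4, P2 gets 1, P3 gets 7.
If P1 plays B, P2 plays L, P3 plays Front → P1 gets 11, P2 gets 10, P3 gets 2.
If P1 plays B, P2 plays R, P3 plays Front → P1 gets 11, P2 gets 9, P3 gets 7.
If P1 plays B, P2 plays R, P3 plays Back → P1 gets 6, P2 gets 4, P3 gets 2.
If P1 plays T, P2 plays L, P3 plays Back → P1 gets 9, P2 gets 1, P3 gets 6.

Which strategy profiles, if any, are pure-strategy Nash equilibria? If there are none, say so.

P1 against (L, Front): payoffs 7, 11 → best response B.
P1 against (L, Back): payoffs 9, 4 → best response T.
P1 against (R, Front): payoffs 1, 11 → best response B.
P1 against (R, Back): payoffs 3, 6 → best response B.
P2 against (T, Front): payoffs 8, 1 → best response L.
P2 against (T, Back): payoffs 1, 4 → best response R.
P2 against (B, Front): payoffs 10, 9 → best response L.
P2 against (B, Back): payoffs 1, 4 → best response R.
P3 against (T, L): payoffs 7, 6 → best response Front.
P3 against (T, R): payoffs 4, 6 → best response Back.
P3 against (B, L): payoffs 2, 7 → best response Back.
P3 against (B, R): payoffs 7, 2 → best response Front.
No profile is a mutual best response for all players.

No pure-strategy Nash equilibrium.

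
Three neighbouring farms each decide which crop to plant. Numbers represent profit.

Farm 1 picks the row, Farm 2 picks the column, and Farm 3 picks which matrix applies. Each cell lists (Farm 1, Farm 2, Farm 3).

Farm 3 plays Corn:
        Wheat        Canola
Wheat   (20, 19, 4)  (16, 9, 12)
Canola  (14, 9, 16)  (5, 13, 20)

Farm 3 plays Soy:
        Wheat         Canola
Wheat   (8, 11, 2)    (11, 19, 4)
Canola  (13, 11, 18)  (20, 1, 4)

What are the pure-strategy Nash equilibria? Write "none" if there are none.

Farm 1 against (Wheat, Corn): payoffs 20, 14 → best response Wheat.
Farm 1 against (Wheat, Soy): payoffs 8, 13 → best response Canola.
Farm 1 against (Canola, Corn): payoffs 16, 5 → best response Wheat.
Farm 1 against (Canola, Soy): payoffs 11, 20 → best response Canola.
Farm 2 against (Wheat, Corn): payoffs 19, 9 → best response Wheat.
Farm 2 against (Wheat, Soy): payoffs 11, 19 → best response Canola.
Farm 2 against (Canola, Corn): payoffs 9, 13 → best response Canola.
Farm 2 against (Canola, Soy): payoffs 11, 1 → best response Wheat.
Farm 3 against (Wheat, Wheat): payoffs 4, 2 → best response Corn.
Farm 3 against (Wheat, Canola): payoffs 12, 4 → best response Corn.
Farm 3 against (Canola, Wheat): payoffs 16, 18 → best response Soy.
Farm 3 against (Canola, Canola): payoffs 20, 4 → best response Corn.
Mutual best responses: (Wheat, Wheat, Corn); (Canola, Wheat, Soy).

The pure Nash equilibria are (Wheat, Wheat, Corn) and (Canola, Wheat, Soy).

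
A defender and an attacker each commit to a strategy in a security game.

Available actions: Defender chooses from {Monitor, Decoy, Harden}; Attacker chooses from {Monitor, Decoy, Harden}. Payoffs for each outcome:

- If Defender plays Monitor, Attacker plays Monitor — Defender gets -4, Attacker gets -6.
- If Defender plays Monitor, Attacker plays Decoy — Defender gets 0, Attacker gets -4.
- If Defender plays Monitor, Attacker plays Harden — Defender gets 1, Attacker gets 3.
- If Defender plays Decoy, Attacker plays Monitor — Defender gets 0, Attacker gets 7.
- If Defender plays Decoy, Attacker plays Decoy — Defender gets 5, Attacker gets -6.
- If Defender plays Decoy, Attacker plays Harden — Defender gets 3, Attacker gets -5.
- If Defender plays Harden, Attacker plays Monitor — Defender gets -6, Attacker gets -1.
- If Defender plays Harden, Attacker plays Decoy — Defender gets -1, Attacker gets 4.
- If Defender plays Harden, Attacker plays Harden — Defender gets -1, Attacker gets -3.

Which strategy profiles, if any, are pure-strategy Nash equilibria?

(Monitor, Monitor): Defender can switch to Decoy (-4 → 0). Not NE.
(Monitor, Decoy): Defender can switch to Decoy (0 → 5). Not NE.
(Monitor, Harden): Defender can switch to Decoy (1 → 3). Not NE.
(Decoy, Monitor): Defender gets 0, best alternative -4; Attacker gets 7, best alternative -5. No profitable deviation — NE.
(Decoy, Decoy): Attacker can switch to Monitor (-6 → 7). Not NE.
(Decoy, Harden): Attacker can switch to Monitor (-5 → 7). Not NE.
(Harden, Monitor): Defender can switch to Monitor (-6 → -4). Not NE.
(Harden, Decoy): Defender can switch to Monitor (-1 → 0). Not NE.
(Harden, Harden): Defender can switch to Monitor (-1 → 1). Not NE.

Pure NE: (Decoy, Monitor)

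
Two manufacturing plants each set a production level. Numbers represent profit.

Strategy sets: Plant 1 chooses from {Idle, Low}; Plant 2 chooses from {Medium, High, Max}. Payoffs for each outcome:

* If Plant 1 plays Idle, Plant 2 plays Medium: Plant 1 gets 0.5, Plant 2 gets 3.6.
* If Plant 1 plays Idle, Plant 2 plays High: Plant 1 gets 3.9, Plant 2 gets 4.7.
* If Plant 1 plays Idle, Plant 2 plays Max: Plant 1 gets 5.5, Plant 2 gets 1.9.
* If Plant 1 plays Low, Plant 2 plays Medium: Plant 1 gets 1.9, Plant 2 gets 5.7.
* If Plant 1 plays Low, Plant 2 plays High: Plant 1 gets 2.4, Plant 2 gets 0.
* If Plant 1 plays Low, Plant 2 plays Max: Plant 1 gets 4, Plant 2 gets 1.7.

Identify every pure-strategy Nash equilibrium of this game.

For each strategy profile, look for a profitable unilateral deviation.
(Idle, Medium): Plant 1 can switch to Low (0.5 → 1.9). Not NE.
(Idle, High): Plant 1 gets 3.9, best alternative 2.4; Plant 2 gets 4.7, best alternative 3.6. No profitable deviation — NE.
(Idle, Max): Plant 2 can switch to Medium (1.9 → 3.6). Not NE.
(Low, Medium): Plant 1 gets 1.9, best alternative 0.5; Plant 2 gets 5.7, best alternative 1.7. No profitable deviation — NE.
(Low, High): Plant 1 can switch to Idle (2.4 → 3.9). Not NE.
(Low, Max): Plant 1 can switch to Idle (4 → 5.5). Not NE.

(Idle, High); (Low, Medium)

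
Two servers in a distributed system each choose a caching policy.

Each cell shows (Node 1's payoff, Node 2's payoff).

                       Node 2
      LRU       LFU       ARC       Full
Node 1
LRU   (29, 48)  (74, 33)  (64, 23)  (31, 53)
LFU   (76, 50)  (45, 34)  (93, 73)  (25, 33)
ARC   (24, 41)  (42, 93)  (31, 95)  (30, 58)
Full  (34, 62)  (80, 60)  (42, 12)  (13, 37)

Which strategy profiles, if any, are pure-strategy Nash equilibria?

(LRU, Full); (LFU, ARC)

(LRU, LRU): Node 1 can switch to LFU (29 → 76). Not NE.
(LRU, LFU): Node 1 can switch to Full (74 → 80). Not NE.
(LRU, ARC): Node 1 can switch to LFU (64 → 93). Not NE.
(LRU, Full): Node 1 gets 31, best alternative 30; Node 2 gets 53, best alternative 48. No profitable deviation — NE.
(LFU, LRU): Node 2 can switch to ARC (50 → 73). Not NE.
(LFU, LFU): Node 1 can switch to LRU (45 → 74). Not NE.
(LFU, ARC): Node 1 gets 93, best alternative 64; Node 2 gets 73, best alternative 50. No profitable deviation — NE.
(LFU, Full): Node 1 can switch to LRU (25 → 31). Not NE.
(ARC, LRU): Node 1 can switch to LRU (24 → 29). Not NE.
(ARC, LFU): Node 1 can switch to LRU (42 → 74). Not NE.
(ARC, ARC): Node 1 can switch to LRU (31 → 64). Not NE.
(ARC, Full): Node 1 can switch to LRU (30 → 31). Not NE.
(Full, LRU): Node 1 can switch to LFU (34 → 76). Not NE.
(Full, LFU): Node 2 can switch to LRU (60 → 62). Not NE.
(The remaining 2 profiles each have a profitable deviation by the same check.)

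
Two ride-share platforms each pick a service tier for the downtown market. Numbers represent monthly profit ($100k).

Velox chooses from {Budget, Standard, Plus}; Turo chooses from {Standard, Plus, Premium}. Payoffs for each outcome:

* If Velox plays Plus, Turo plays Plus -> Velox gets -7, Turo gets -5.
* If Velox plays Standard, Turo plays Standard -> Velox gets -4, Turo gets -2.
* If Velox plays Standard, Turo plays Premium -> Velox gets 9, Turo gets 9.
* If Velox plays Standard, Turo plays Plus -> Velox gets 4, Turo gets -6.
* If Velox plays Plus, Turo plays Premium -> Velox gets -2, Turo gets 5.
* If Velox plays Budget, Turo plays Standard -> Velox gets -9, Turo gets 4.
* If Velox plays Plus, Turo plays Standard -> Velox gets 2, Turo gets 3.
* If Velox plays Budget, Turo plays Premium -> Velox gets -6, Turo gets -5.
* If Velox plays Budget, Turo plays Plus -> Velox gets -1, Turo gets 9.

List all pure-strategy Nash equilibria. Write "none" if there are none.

Mark each player's best response to every combination of opponents' strategies; a profile where every player is best-responding is a pure Nash equilibrium.
Velox against Standard: payoffs -9, -4, 2 → best response Plus.
Velox against Plus: payoffs -1, 4, -7 → best response Standard.
Velox against Premium: payoffs -6, 9, -2 → best response Standard.
Turo against Budget: payoffs 4, 9, -5 → best response Plus.
Turo against Standard: payoffs -2, -6, 9 → best response Premium.
Turo against Plus: payoffs 3, -5, 5 → best response Premium.
Mutual best responses: (Standard, Premium).

The unique pure-strategy Nash equilibrium is (Standard, Premium).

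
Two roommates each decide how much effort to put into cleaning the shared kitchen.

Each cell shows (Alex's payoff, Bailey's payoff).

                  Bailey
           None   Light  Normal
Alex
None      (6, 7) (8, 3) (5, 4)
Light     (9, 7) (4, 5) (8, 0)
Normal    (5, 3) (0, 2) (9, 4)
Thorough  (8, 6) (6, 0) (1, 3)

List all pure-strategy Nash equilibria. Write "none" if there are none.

(None, None): Alex can switch to Light (6 → 9). Not NE.
(None, Light): Bailey can switch to None (3 → 7). Not NE.
(None, Normal): Alex can switch to Light (5 → 8). Not NE.
(Light, None): Alex gets 9, best alternative 8; Bailey gets 7, best alternative 5. No profitable deviation — NE.
(Light, Light): Alex can switch to None (4 → 8). Not NE.
(Light, Normal): Alex can switch to Normal (8 → 9). Not NE.
(Normal, None): Alex can switch to None (5 → 6). Not NE.
(Normal, Light): Alex can switch to None (0 → 8). Not NE.
(Normal, Normal): Alex gets 9, best alternative 8; Bailey gets 4, best alternative 3. No profitable deviation — NE.
(Thorough, None): Alex can switch to Light (8 → 9). Not NE.
(The remaining 2 profiles each have a profitable deviation by the same check.)

Pure-strategy Nash equilibria: (Light, None) and (Normal, Normal)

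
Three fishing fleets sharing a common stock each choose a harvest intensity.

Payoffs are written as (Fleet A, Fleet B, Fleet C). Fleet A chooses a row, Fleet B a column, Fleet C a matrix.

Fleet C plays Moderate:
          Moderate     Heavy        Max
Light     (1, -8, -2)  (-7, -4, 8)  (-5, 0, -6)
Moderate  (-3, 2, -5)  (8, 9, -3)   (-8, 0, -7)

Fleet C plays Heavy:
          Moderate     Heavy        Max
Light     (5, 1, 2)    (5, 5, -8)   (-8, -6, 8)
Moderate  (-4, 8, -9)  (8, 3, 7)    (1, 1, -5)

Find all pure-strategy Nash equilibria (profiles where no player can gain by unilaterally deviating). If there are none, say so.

none

Fleet A against (Moderate, Moderate): payoffs 1, -3 → best response Light.
Fleet A against (Moderate, Heavy): payoffs 5, -4 → best response Light.
Fleet A against (Heavy, Moderate): payoffs -7, 8 → best response Moderate.
Fleet A against (Heavy, Heavy): payoffs 5, 8 → best response Moderate.
Fleet A against (Max, Moderate): payoffs -5, -8 → best response Light.
Fleet A against (Max, Heavy): payoffs -8, 1 → best response Moderate.
Fleet B against (Light, Moderate): payoffs -8, -4, 0 → best response Max.
Fleet B against (Light, Heavy): payoffs 1, 5, -6 → best response Heavy.
Fleet B against (Moderate, Moderate): payoffs 2, 9, 0 → best response Heavy.
Fleet B against (Moderate, Heavy): payoffs 8, 3, 1 → best response Moderate.
Fleet C against (Light, Moderate): payoffs -2, 2 → best response Heavy.
Fleet C against (Light, Heavy): payoffs 8, -8 → best response Moderate.
Fleet C against (Light, Max): payoffs -6, 8 → best response Heavy.
Fleet C against (Moderate, Moderate): payoffs -5, -9 → best response Moderate.
Fleet C against (Moderate, Heavy): payoffs -3, 7 → best response Heavy.
Fleet C against (Moderate, Max): payoffs -7, -5 → best response Heavy.
No profile is a mutual best response for all players.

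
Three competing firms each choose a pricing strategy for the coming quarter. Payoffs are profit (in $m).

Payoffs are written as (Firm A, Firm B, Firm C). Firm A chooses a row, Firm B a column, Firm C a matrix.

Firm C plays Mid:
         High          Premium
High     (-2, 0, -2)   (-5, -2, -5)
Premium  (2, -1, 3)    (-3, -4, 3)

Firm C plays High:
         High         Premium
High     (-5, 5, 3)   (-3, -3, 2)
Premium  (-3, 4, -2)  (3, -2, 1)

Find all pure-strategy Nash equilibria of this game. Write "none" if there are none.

(Premium, High, Mid)

Firm A against (High, Mid): payoffs -2, 2 → best response Premium.
Firm A against (High, High): payoffs -5, -3 → best response Premium.
Firm A against (Premium, Mid): payoffs -5, -3 → best response Premium.
Firm A against (Premium, High): payoffs -3, 3 → best response Premium.
Firm B against (High, Mid): payoffs 0, -2 → best response High.
Firm B against (High, High): payoffs 5, -3 → best response High.
Firm B against (Premium, Mid): payoffs -1, -4 → best response High.
Firm B against (Premium, High): payoffs 4, -2 → best response High.
Firm C against (High, High): payoffs -2, 3 → best response High.
Firm C against (High, Premium): payoffs -5, 2 → best response High.
Firm C against (Premium, High): payoffs 3, -2 → best response Mid.
Firm C against (Premium, Premium): payoffs 3, 1 → best response Mid.
Mutual best responses: (Premium, High, Mid).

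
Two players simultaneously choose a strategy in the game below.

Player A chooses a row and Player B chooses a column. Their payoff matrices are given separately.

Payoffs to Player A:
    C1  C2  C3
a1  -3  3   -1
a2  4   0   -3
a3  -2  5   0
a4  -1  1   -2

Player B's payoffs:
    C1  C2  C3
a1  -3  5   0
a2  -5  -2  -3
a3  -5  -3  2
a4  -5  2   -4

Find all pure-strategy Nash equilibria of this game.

Check each profile: it is a Nash equilibrium iff no player can strictly gain by switching unilaterally.
(a1, C1): Player A can switch to a2 (-3 → 4). Not NE.
(a1, C2): Player A can switch to a3 (3 → 5). Not NE.
(a1, C3): Player A can switch to a3 (-1 → 0). Not NE.
(a2, C1): Player B can switch to C2 (-5 → -2). Not NE.
(a2, C2): Player A can switch to a1 (0 → 3). Not NE.
(a2, C3): Player A can switch to a1 (-3 → -1). Not NE.
(a3, C3): Player A gets 0, best alternative -1; Player B gets 2, best alternative -3. No profitable deviation — NE.
(The remaining 5 profiles each have a profitable deviation by the same check.)

The unique pure-strategy Nash equilibrium is (a3, C3).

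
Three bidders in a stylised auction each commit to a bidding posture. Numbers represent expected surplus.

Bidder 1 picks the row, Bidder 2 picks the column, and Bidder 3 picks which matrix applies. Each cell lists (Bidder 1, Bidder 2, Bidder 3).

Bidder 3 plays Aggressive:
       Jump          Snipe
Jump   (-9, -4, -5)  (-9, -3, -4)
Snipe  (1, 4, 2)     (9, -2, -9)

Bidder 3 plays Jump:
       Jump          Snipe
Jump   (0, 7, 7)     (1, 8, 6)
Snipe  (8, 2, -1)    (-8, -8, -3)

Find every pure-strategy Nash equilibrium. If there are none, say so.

Bidder 1 against (Jump, Aggressive): payoffs -9, 1 → best response Snipe.
Bidder 1 against (Jump, Jump): payoffs 0, 8 → best response Snipe.
Bidder 1 against (Snipe, Aggressive): payoffs -9, 9 → best response Snipe.
Bidder 1 against (Snipe, Jump): payoffs 1, -8 → best response Jump.
Bidder 2 against (Jump, Aggressive): payoffs -4, -3 → best response Snipe.
Bidder 2 against (Jump, Jump): payoffs 7, 8 → best response Snipe.
Bidder 2 against (Snipe, Aggressive): payoffs 4, -2 → best response Jump.
Bidder 2 against (Snipe, Jump): payoffs 2, -8 → best response Jump.
Bidder 3 against (Jump, Jump): payoffs -5, 7 → best response Jump.
Bidder 3 against (Jump, Snipe): payoffs -4, 6 → best response Jump.
Bidder 3 against (Snipe, Jump): payoffs 2, -1 → best response Aggressive.
Bidder 3 against (Snipe, Snipe): payoffs -9, -3 → best response Jump.
Mutual best responses: (Jump, Snipe, Jump); (Snipe, Jump, Aggressive).

Pure-strategy Nash equilibria: (Jump, Snipe, Jump), (Snipe, Jump, Aggressive)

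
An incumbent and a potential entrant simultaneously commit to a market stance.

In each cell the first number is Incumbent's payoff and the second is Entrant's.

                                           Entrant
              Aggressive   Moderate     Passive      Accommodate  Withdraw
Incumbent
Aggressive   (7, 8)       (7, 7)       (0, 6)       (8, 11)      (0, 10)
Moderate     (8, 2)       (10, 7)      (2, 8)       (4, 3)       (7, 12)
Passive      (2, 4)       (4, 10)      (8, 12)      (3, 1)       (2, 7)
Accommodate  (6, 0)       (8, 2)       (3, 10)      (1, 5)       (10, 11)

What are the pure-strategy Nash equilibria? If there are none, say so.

The pure Nash equilibria are (Aggressive, Accommodate) and (Passive, Passive) and (Accommodate, Withdraw).

(Aggressive, Aggressive): Incumbent can switch to Moderate (7 → 8). Not NE.
(Aggressive, Moderate): Incumbent can switch to Moderate (7 → 10). Not NE.
(Aggressive, Passive): Incumbent can switch to Moderate (0 → 2). Not NE.
(Aggressive, Accommodate): Incumbent gets 8, best alternative 4; Entrant gets 11, best alternative 10. No profitable deviation — NE.
(Aggressive, Withdraw): Incumbent can switch to Moderate (0 → 7). Not NE.
(Moderate, Aggressive): Entrant can switch to Moderate (2 → 7). Not NE.
(Moderate, Moderate): Entrant can switch to Passive (7 → 8). Not NE.
(Moderate, Passive): Incumbent can switch to Passive (2 → 8). Not NE.
(Moderate, Accommodate): Incumbent can switch to Aggressive (4 → 8). Not NE.
(Passive, Passive): Incumbent gets 8, best alternative 3; Entrant gets 12, best alternative 10. No profitable deviation — NE.
(Accommodate, Withdraw): Incumbent gets 10, best alternative 7; Entrant gets 11, best alternative 10. No profitable deviation — NE.
(The remaining 9 profiles each have a profitable deviation by the same check.)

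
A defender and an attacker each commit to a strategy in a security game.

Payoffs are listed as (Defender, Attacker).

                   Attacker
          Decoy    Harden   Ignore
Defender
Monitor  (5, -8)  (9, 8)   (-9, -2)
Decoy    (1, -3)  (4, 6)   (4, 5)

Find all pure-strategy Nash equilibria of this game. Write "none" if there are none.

(Monitor, Harden)

(Monitor, Decoy): Attacker can switch to Harden (-8 → 8). Not NE.
(Monitor, Harden): Defender gets 9, best alternative 4; Attacker gets 8, best alternative -2. No profitable deviation — NE.
(Monitor, Ignore): Defender can switch to Decoy (-9 → 4). Not NE.
(Decoy, Decoy): Defender can switch to Monitor (1 → 5). Not NE.
(Decoy, Harden): Defender can switch to Monitor (4 → 9). Not NE.
(Decoy, Ignore): Attacker can switch to Harden (5 → 6). Not NE.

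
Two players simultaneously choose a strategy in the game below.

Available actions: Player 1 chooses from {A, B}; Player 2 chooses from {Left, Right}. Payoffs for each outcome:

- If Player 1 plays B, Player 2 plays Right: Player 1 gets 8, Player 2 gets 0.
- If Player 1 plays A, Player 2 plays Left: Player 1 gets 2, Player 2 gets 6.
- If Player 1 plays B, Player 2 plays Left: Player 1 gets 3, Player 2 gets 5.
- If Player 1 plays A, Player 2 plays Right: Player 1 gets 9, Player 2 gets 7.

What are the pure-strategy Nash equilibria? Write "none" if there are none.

For each player, find the best response to each opponent profile; mutual best responses are the pure NE.
Player 1 against Left: payoffs 2, 3 → best response B.
Player 1 against Right: payoffs 9, 8 → best response A.
Player 2 against A: payoffs 6, 7 → best response Right.
Player 2 against B: payoffs 5, 0 → best response Left.
Mutual best responses: (A, Right); (B, Left).

The pure Nash equilibria are (A, Right), (B, Left).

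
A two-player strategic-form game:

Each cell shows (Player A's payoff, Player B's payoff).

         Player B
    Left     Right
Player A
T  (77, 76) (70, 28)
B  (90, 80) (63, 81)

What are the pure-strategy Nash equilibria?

For each player, find the best response to each opponent profile; mutual best responses are the pure NE.
Player A against Left: payoffs 77, 90 → best response B.
Player A against Right: payoffs 70, 63 → best response T.
Player B against T: payoffs 76, 28 → best response Left.
Player B against B: payoffs 80, 81 → best response Right.
No profile is a mutual best response for all players.

No pure-strategy Nash equilibrium.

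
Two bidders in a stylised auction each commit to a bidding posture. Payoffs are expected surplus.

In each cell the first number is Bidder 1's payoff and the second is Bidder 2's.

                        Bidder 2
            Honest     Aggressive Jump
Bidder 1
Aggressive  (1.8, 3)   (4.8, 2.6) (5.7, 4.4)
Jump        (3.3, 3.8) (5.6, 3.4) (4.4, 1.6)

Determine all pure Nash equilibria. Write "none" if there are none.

(Aggressive, Honest): Bidder 1 can switch to Jump (1.8 → 3.3). Not NE.
(Aggressive, Aggressive): Bidder 1 can switch to Jump (4.8 → 5.6). Not NE.
(Aggressive, Jump): Bidder 1 gets 5.7, best alternative 4.4; Bidder 2 gets 4.4, best alternative 3. No profitable deviation — NE.
(Jump, Honest): Bidder 1 gets 3.3, best alternative 1.8; Bidder 2 gets 3.8, best alternative 3.4. No profitable deviation — NE.
(Jump, Aggressive): Bidder 2 can switch to Honest (3.4 → 3.8). Not NE.
(Jump, Jump): Bidder 1 can switch to Aggressive (4.4 → 5.7). Not NE.

The pure Nash equilibria are (Aggressive, Jump) and (Jump, Honest).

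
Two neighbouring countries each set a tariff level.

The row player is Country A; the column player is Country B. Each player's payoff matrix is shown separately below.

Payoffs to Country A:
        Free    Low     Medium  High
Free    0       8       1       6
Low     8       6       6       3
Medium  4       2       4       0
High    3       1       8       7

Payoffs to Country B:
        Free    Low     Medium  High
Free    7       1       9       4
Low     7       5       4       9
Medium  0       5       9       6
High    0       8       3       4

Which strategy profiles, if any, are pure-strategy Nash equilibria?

For each player, find the best response to each opponent profile; mutual best responses are the pure NE.
Country A against Free: payoffs 0, 8, 4, 3 → best response Low.
Country A against Low: payoffs 8, 6, 2, 1 → best response Free.
Country A against Medium: payoffs 1, 6, 4, 8 → best response High.
Country A against High: payoffs 6, 3, 0, 7 → best response High.
Country B against Free: payoffs 7, 1, 9, 4 → best response Medium.
Country B against Low: payoffs 7, 5, 4, 9 → best response High.
Country B against Medium: payoffs 0, 5, 9, 6 → best response Medium.
Country B against High: payoffs 0, 8, 3, 4 → best response Low.
No profile is a mutual best response for all players.

This game has no pure Nash equilibrium.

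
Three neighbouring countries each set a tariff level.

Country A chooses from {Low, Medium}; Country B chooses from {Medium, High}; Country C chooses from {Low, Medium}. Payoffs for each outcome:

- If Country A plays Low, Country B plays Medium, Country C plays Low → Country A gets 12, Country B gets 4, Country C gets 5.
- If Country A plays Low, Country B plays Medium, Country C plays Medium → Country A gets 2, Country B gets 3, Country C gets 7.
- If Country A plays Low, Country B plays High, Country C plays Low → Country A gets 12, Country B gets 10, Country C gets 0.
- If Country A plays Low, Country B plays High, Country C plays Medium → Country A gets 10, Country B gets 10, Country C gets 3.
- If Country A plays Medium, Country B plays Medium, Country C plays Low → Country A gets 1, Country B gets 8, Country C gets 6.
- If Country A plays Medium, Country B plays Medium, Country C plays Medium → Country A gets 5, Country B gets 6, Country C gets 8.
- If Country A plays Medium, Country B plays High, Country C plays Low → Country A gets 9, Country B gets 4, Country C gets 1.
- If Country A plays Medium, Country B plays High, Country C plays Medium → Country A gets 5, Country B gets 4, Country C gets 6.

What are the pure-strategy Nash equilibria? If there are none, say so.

(Low, High, Medium), (Medium, Medium, Medium)

Country A against (Medium, Low): payoffs 12, 1 → best response Low.
Country A against (Medium, Medium): payoffs 2, 5 → best response Medium.
Country A against (High, Low): payoffs 12, 9 → best response Low.
Country A against (High, Medium): payoffs 10, 5 → best response Low.
Country B against (Low, Low): payoffs 4, 10 → best response High.
Country B against (Low, Medium): payoffs 3, 10 → best response High.
Country B against (Medium, Low): payoffs 8, 4 → best response Medium.
Country B against (Medium, Medium): payoffs 6, 4 → best response Medium.
Country C against (Low, Medium): payoffs 5, 7 → best response Medium.
Country C against (Low, High): payoffs 0, 3 → best response Medium.
Country C against (Medium, Medium): payoffs 6, 8 → best response Medium.
Country C against (Medium, High): payoffs 1, 6 → best response Medium.
Mutual best responses: (Low, High, Medium); (Medium, Medium, Medium).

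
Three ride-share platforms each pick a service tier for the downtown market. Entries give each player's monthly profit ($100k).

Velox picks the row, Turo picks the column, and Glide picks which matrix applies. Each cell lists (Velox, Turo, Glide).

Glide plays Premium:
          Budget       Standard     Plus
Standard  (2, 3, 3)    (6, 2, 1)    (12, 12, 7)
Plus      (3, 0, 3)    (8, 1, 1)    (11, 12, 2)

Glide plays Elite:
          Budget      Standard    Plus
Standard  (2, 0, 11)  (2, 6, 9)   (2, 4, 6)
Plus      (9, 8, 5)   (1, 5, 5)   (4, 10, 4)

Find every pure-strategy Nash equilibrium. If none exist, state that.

Velox against (Budget, Premium): payoffs 2, 3 → best response Plus.
Velox against (Budget, Elite): payoffs 2, 9 → best response Plus.
Velox against (Standard, Premium): payoffs 6, 8 → best response Plus.
Velox against (Standard, Elite): payoffs 2, 1 → best response Standard.
Velox against (Plus, Premium): payoffs 12, 11 → best response Standard.
Velox against (Plus, Elite): payoffs 2, 4 → best response Plus.
Turo against (Standard, Premium): payoffs 3, 2, 12 → best response Plus.
Turo against (Standard, Elite): payoffs 0, 6, 4 → best response Standard.
Turo against (Plus, Premium): payoffs 0, 1, 12 → best response Plus.
Turo against (Plus, Elite): payoffs 8, 5, 10 → best response Plus.
Glide against (Standard, Budget): payoffs 3, 11 → best response Elite.
Glide against (Standard, Standard): payoffs 1, 9 → best response Elite.
Glide against (Standard, Plus): payoffs 7, 6 → best response Premium.
Glide against (Plus, Budget): payoffs 3, 5 → best response Elite.
Glide against (Plus, Standard): payoffs 1, 5 → best response Elite.
Glide against (Plus, Plus): payoffs 2, 4 → best response Elite.
Mutual best responses: (Standard, Standard, Elite); (Standard, Plus, Premium); (Plus, Plus, Elite).

The pure Nash equilibria are (Standard, Standard, Elite) and (Standard, Plus, Premium) and (Plus, Plus, Elite).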